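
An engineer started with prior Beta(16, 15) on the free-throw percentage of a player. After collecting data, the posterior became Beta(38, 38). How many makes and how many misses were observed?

22 makes and 23 misses

Under Beta–binomial conjugacy the posterior parameters are (a+s, b+f).
Match parameters: s=38−16=22, f=38−15=23.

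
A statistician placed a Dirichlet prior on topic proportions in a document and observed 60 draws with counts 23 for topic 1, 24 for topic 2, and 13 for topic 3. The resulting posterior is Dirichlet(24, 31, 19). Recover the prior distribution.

Dirichlet(1, 7, 6)

For a Dirichlet(α) prior with multinomial counts c, the posterior is Dirichlet(α + c) componentwise.
Subtract each count from the matching posterior parameter: 24−23=1, 31−24=7, 19−13=6.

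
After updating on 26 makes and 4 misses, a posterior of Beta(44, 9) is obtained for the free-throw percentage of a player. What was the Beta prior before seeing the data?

Beta(18, 5)

Beta is conjugate to the binomial likelihood: posterior = Beta(α+s, β+f).
Subtract the data counts: 44−26=18, 9−4=5.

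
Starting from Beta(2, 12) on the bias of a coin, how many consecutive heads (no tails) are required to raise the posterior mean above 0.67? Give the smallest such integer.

k = 23

After k heads and 0 tails the posterior is Beta(2+k, 12), with mean (2+k)/(2+12+k).
Set (2+k)/(14+k) > 0.67 and solve: k > (0.67·14 − 2)/(1 − 0.67) = 22.364.
The smallest integer exceeding 22.364 is 23, and checking k=23: (25)/(37) = 0.6757 > 0.67.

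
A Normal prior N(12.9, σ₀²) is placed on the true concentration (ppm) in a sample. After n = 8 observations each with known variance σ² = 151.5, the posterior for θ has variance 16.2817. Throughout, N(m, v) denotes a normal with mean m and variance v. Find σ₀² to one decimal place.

σ₀² = 116.1

Posterior precision equals prior precision plus data precision: 1/σ_n² = 1/σ₀² + n/σ².
So 1/σ₀² = 1/16.2817 − 8/151.5 = 0.061419 − 0.052805 = 0.008614.
Hence σ₀² = 1/0.008614 ≈ 116.1.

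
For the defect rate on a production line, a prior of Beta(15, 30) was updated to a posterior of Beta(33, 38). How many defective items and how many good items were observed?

Under Beta–binomial conjugacy the posterior parameters are (α+s, β+f).
So s = 33 − 15 = 18 and f = 38 − 30 = 8.

18 defective items and 8 good items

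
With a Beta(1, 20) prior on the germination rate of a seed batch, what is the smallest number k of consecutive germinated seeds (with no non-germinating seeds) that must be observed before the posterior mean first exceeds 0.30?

After k germinated seeds and 0 non-germinating seeds the posterior is Beta(1+k, 20), with mean (1+k)/(1+20+k).
Set (1+k)/(21+k) > 0.30 and solve: k > (0.30·21 − 1)/(1 − 0.30) = 7.571.
The smallest integer exceeding 7.571 is 8.

k = 8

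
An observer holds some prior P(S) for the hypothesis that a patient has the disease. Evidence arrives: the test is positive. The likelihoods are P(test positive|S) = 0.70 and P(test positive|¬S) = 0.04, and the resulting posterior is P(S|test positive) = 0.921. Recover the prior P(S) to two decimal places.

In odds form, posterior odds = prior odds × likelihood ratio, so prior odds = posterior odds ÷ LR.
Posterior odds = 0.921/(1−0.921) = 11.6582. LR = 0.70/0.04 = 17.5000.
Prior odds = 11.6582/17.5000 = 0.6662, so P(S) = 0.6662/(1+0.6662) ≈ 0.40.

P(S) = 0.40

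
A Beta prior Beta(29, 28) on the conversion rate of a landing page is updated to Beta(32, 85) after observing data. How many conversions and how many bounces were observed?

Under Beta–binomial conjugacy the posterior parameters are (α+s, β+f).
Match parameters: s=32−29=3, f=85−28=57.

3 conversions and 57 bounces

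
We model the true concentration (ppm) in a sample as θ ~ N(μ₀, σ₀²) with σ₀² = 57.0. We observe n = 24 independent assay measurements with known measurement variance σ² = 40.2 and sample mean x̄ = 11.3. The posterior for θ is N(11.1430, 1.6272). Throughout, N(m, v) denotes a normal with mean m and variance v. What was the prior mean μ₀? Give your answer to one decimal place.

With known observation variance, the Normal–Normal posterior has precision τ_n = τ₀ + n/σ² and mean μ_n = (τ₀μ₀ + (n/σ²)x̄)/τ_n.
Here τ₀ = 1/57.0 = 0.017544 and τ_data = 24/40.2 = 0.597015, so τ_n = 0.614559.
Rearranging for μ₀: μ₀ = (μ_n·τ_n − τ_data·x̄)/τ₀ = (11.1430·0.614559 − 0.597015·11.3) / 0.017544 = 0.101761/0.017544 ≈ 5.8.

μ₀ = 5.8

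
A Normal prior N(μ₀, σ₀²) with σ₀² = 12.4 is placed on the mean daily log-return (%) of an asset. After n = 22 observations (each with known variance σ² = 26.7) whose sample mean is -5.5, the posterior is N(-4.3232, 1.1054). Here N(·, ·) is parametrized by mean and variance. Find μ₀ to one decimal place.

The posterior mean is a precision-weighted average: μ_n = (τ₀μ₀ + τ_data·x̄)/(τ₀+τ_data), with τ₀=1/σ₀² and τ_data=n/σ².
Here τ₀ = 1/12.4 = 0.080645 and τ_data = 22/26.7 = 0.823970, so τ_n = 0.904615.
Rearranging for μ₀: μ₀ = (μ_n·τ_n − τ_data·x̄)/τ₀ = (-4.3232·0.904615 − 0.823970·-5.5) / 0.080645 = 0.621003/0.080645 ≈ 7.7.

μ₀ = 7.7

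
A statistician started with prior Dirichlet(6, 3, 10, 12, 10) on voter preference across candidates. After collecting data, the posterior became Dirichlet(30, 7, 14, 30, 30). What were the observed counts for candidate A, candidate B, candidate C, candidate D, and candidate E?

For a Dirichlet(α) prior with multinomial counts c, the posterior is Dirichlet(α + c) componentwise.
Counts are posterior − prior componentwise: 30−6=24, 7−3=4, 14−10=4, 30−12=18, 30−10=20.

counts (24, 4, 4, 18, 20)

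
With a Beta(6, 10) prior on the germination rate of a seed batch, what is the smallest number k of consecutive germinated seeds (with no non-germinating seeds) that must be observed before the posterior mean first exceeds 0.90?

k = 85

After k germinated seeds and 0 non-germinating seeds the posterior is Beta(6+k, 10), with mean (6+k)/(6+10+k).
Set (6+k)/(16+k) > 0.90 and solve: k > (0.90·16 − 6)/(1 − 0.90) = 84.000.
The smallest integer exceeding 84.000 is 85, and checking k=85: (91)/(101) = 0.9010 > 0.90.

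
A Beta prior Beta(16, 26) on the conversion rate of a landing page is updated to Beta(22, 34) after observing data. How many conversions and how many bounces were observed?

A Beta(α, β) prior with s successes and f failures in binomial data gives a Beta(α+s, β+f) posterior.
So s = 22 − 16 = 6 and f = 34 − 26 = 8.

6 conversions and 8 bounces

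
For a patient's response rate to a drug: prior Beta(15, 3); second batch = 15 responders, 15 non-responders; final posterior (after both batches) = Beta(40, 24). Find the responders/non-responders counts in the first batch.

10 responders and 6 non-responders

Sequential conjugate updates are equivalent to a single update on the pooled data, so total successes = posterior α − prior α and total failures = posterior β − prior β.
Total across both batches: 40−15=25 responders, 24−3=21 non-responders.
Subtract the second batch: 25−15=10 responders and 21−15=6 non-responders.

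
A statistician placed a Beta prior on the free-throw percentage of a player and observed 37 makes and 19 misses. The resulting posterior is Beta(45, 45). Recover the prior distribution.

A Beta(α, β) prior with s successes and f failures in binomial data gives a Beta(α+s, β+f) posterior.
So α = 45 − 37 = 8 and β = 45 − 19 = 26.

Beta(8, 26)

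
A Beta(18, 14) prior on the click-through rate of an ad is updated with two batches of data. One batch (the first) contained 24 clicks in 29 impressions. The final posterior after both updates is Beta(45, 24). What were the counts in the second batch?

Because Beta–binomial updating is additive in the counts, the combined data contributed (α_post−α_prior, β_post−β_prior) successes and failures.
Total across both batches: 45−18=27 clicks, 24−14=10 non-clicks.
Subtract the first batch: 27−24=3 clicks and 10−5=5 non-clicks.

3 clicks and 5 non-clicks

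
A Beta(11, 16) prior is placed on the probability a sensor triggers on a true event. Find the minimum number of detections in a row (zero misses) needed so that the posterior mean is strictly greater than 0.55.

After k detections and 0 misses the posterior is Beta(11+k, 16), with mean (11+k)/(11+16+k).
Set (11+k)/(27+k) > 0.55 and solve: k > (0.55·27 − 11)/(1 − 0.55) = 8.556.
The smallest integer exceeding 8.556 is 9, and checking k=9: (20)/(36) = 0.5556 > 0.55.

k = 9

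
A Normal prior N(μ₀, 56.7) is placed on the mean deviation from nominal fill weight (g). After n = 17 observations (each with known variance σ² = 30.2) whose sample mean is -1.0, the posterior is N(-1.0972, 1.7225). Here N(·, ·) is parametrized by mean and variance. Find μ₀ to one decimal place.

μ₀ = -4.2

With known observation variance, the Normal–Normal posterior has precision τ_n = τ₀ + n/σ² and mean μ_n = (τ₀μ₀ + (n/σ²)x̄)/τ_n.
Here τ₀ = 1/56.7 = 0.017637 and τ_data = 17/30.2 = 0.562914, so τ_n = 0.580551.
Rearranging for μ₀: μ₀ = (μ_n·τ_n − τ_data·x̄)/τ₀ = (-1.0972·0.580551 − 0.562914·-1.0) / 0.017637 = -0.074067/0.017637 ≈ -4.2.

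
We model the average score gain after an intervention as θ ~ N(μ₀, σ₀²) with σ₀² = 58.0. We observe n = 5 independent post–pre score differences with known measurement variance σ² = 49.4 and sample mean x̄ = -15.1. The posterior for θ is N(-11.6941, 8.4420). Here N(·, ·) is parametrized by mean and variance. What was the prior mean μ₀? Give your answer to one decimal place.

μ₀ = 8.3

With known observation variance, the Normal–Normal posterior has precision τ_n = τ₀ + n/σ² and mean μ_n = (τ₀μ₀ + (n/σ²)x̄)/τ_n.
Here τ₀ = 1/58.0 = 0.017241 and τ_data = 5/49.4 = 0.101215, so τ_n = 0.118456.
Rearranging for μ₀: μ₀ = (μ_n·τ_n − τ_data·x̄)/τ₀ = (-11.6941·0.118456 − 0.101215·-15.1) / 0.017241 = 0.143110/0.017241 ≈ 8.3.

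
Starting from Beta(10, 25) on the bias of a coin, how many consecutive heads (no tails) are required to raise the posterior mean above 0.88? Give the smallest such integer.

k = 174

After k heads and 0 tails the posterior is Beta(10+k, 25), with mean (10+k)/(10+25+k).
Set (10+k)/(35+k) > 0.88 and solve: k > (0.88·35 − 10)/(1 − 0.88) = 173.333.
The smallest integer exceeding 173.333 is 174, and checking k=174: (184)/(209) = 0.8804 > 0.88.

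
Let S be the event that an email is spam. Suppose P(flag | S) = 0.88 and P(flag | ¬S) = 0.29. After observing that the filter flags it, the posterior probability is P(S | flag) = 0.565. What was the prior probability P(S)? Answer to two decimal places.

In odds form, posterior odds = prior odds × likelihood ratio, so prior odds = posterior odds ÷ LR.
Posterior odds = 0.565/(1−0.565) = 1.2989. LR = 0.88/0.29 = 3.0345.
Prior odds = 1.2989/3.0345 = 0.4280, so P(S) = 0.4280/(1+0.4280) ≈ 0.30.

P(S) = 0.30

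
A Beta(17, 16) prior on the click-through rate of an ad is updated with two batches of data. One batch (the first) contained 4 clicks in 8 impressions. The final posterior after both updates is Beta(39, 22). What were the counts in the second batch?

18 clicks and 2 non-clicks

Sequential conjugate updates are equivalent to a single update on the pooled data, so total successes = posterior α − prior α and total failures = posterior β − prior β.
Total across both batches: 39−17=22 clicks, 22−16=6 non-clicks.
Subtract the first batch: 22−4=18 clicks and 6−4=2 non-clicks.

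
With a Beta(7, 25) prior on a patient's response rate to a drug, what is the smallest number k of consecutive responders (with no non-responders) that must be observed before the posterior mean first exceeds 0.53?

After k responders and 0 non-responders the posterior is Beta(7+k, 25), with mean (7+k)/(7+25+k).
Set (7+k)/(32+k) > 0.53 and solve: k > (0.53·32 − 7)/(1 − 0.53) = 21.191.
The smallest integer exceeding 21.191 is 22.

k = 22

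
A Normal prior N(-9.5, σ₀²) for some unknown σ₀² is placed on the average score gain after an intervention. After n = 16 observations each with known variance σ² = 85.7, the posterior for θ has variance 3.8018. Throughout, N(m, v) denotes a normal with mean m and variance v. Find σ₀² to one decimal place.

For the Normal–Normal model with known σ², precisions add: τ_n = τ₀ + n/σ².
So 1/σ₀² = 1/3.8018 − 16/85.7 = 0.263033 − 0.186698 = 0.076335.
Hence σ₀² = 1/0.076335 ≈ 13.1.

σ₀² = 13.1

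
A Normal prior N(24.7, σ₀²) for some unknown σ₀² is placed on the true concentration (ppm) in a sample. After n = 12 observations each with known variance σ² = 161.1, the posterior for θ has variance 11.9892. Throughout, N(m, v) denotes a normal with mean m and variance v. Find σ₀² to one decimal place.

σ₀² = 112.1

For the Normal–Normal model with known σ², precisions add: τ_n = τ₀ + n/σ².
So 1/σ₀² = 1/11.9892 − 12/161.1 = 0.083408 − 0.074488 = 0.008920.
Hence σ₀² = 1/0.008920 ≈ 112.1.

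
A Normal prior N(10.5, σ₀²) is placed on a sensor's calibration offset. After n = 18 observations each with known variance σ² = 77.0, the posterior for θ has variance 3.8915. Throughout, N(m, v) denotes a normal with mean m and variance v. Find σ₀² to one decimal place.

Posterior precision equals prior precision plus data precision: 1/σ_n² = 1/σ₀² + n/σ².
So 1/σ₀² = 1/3.8915 − 18/77.0 = 0.256970 − 0.233766 = 0.023204.
Hence σ₀² = 1/0.023204 ≈ 43.1.

σ₀² = 43.1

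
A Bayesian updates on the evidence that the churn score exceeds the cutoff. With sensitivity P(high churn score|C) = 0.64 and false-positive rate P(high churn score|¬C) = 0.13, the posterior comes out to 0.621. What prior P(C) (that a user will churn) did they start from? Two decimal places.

P(C) = 0.25

Bayes' rule in odds form gives O(C|E) = O(C)·[P(E|C)/P(E|¬C)], hence O(C) = O(C|E)/LR.
Posterior odds = 0.621/(1−0.621) = 1.6385. LR = 0.64/0.13 = 4.9231.
Prior odds = 1.6385/4.9231 = 0.3328, so P(C) = 0.3328/(1+0.3328) ≈ 0.25.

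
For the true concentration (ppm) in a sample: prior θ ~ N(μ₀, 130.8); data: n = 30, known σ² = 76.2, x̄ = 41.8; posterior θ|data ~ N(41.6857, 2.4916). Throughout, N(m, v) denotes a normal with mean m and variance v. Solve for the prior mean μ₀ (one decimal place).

μ₀ = 35.8

The posterior mean is a precision-weighted average: μ_n = (τ₀μ₀ + τ_data·x̄)/(τ₀+τ_data), with τ₀=1/σ₀² and τ_data=n/σ².
Here τ₀ = 1/130.8 = 0.007645 and τ_data = 30/76.2 = 0.393701, so τ_n = 0.401346.
Rearranging for μ₀: μ₀ = (μ_n·τ_n − τ_data·x̄)/τ₀ = (41.6857·0.401346 − 0.393701·41.8) / 0.007645 = 0.273687/0.007645 ≈ 35.8.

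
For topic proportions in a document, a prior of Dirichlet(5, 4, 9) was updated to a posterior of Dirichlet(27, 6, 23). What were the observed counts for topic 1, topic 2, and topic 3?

For a Dirichlet(α) prior with multinomial counts c, the posterior is Dirichlet(α + c) componentwise.
Counts are posterior − prior componentwise: 27−5=22, 6−4=2, 23−9=14.

counts (22, 2, 14)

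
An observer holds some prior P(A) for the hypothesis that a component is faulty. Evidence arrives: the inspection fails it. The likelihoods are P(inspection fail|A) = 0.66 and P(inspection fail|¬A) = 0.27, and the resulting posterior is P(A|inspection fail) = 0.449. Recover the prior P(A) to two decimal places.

In odds form, posterior odds = prior odds × likelihood ratio, so prior odds = posterior odds ÷ LR.
Posterior odds = 0.449/(1−0.449) = 0.8149. LR = 0.66/0.27 = 2.4444.
Prior odds = 0.8149/2.4444 = 0.3334, so P(A) = 0.3334/(1+0.3334) ≈ 0.25.

P(A) = 0.25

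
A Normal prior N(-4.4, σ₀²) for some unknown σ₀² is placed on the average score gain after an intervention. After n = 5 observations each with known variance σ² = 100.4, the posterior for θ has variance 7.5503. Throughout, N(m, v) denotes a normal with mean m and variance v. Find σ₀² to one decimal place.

σ₀² = 12.1

Posterior precision equals prior precision plus data precision: 1/σ_n² = 1/σ₀² + n/σ².
So 1/σ₀² = 1/7.5503 − 5/100.4 = 0.132445 − 0.049801 = 0.082644.
Hence σ₀² = 1/0.082644 ≈ 12.1.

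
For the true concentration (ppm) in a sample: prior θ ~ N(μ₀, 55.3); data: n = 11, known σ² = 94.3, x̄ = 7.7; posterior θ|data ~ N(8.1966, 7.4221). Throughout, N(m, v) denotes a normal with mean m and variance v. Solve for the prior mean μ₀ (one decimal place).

With known observation variance, the Normal–Normal posterior has precision τ_n = τ₀ + n/σ² and mean μ_n = (τ₀μ₀ + (n/σ²)x̄)/τ_n.
Here τ₀ = 1/55.3 = 0.018083 and τ_data = 11/94.3 = 0.116649, so τ_n = 0.134732.
Rearranging for μ₀: μ₀ = (μ_n·τ_n − τ_data·x̄)/τ₀ = (8.1966·0.134732 − 0.116649·7.7) / 0.018083 = 0.206147/0.018083 ≈ 11.4.

μ₀ = 11.4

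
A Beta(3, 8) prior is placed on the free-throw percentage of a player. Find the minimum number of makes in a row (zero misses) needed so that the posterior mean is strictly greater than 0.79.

After k makes and 0 misses the posterior is Beta(3+k, 8), with mean (3+k)/(3+8+k).
Set (3+k)/(11+k) > 0.79 and solve: k > (0.79·11 − 3)/(1 − 0.79) = 27.095.
The smallest integer exceeding 27.095 is 28.

k = 28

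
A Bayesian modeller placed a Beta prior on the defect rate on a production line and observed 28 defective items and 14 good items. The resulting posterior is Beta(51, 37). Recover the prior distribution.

A Beta(a, b) prior with s successes and f failures in binomial data gives a Beta(a+s, b+f) posterior.
Subtract the data counts: 51−28=23, 37−14=23.

Beta(23, 23)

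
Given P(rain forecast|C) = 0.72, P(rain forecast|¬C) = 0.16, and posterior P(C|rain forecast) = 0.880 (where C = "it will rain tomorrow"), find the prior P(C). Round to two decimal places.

In odds form, posterior odds = prior odds × likelihood ratio, so prior odds = posterior odds ÷ LR.
Posterior odds = 0.880/(1−0.880) = 7.3333. LR = 0.72/0.16 = 4.5000.
Prior odds = 7.3333/4.5000 = 1.6296, so P(C) = 1.6296/(1+1.6296) ≈ 0.62.

P(C) = 0.62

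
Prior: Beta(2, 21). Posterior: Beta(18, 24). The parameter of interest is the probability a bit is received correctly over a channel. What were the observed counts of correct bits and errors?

Under Beta–binomial conjugacy the posterior parameters are (a+s, b+f).
So s = 18 − 2 = 16 and f = 24 − 21 = 3.

16 correct bits and 3 errors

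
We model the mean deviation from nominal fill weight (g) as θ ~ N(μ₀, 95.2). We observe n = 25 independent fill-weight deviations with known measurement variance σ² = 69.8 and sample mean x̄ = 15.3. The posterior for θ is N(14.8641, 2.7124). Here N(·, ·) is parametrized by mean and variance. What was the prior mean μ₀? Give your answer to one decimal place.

μ₀ = 0.0

With known observation variance, the Normal–Normal posterior has precision τ_n = τ₀ + n/σ² and mean μ_n = (τ₀μ₀ + (n/σ²)x̄)/τ_n.
Here τ₀ = 1/95.2 = 0.010504 and τ_data = 25/69.8 = 0.358166, so τ_n = 0.368670.
Rearranging for μ₀: μ₀ = (μ_n·τ_n − τ_data·x̄)/τ₀ = (14.8641·0.368670 − 0.358166·15.3) / 0.010504 = 0.000008/0.010504 ≈ 0.0.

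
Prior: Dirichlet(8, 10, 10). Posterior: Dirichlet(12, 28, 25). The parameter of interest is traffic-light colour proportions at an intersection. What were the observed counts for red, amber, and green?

counts (4, 18, 15)

For a Dirichlet(α) prior with multinomial counts c, the posterior is Dirichlet(α + c) componentwise.
Counts are posterior − prior componentwise: 12−8=4, 28−10=18, 25−10=15.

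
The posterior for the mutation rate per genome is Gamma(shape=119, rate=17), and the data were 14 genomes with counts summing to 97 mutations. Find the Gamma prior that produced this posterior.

A Gamma(α, β) prior (rate parametrization) on a Poisson rate with n observations summing to S gives posterior Gamma(α+S, β+n).
So α = 119 − 97 = 22 and β = 17 − 14 = 3.

Gamma(shape=22, rate=3)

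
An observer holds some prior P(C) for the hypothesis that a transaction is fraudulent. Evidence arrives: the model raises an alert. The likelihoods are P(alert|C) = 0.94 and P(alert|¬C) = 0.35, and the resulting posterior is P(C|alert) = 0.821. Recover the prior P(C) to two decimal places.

P(C) = 0.63

Bayes' rule in odds form gives O(C|E) = O(C)·[P(E|C)/P(E|¬C)], hence O(C) = O(C|E)/LR.
Posterior odds = 0.821/(1−0.821) = 4.5866. LR = 0.94/0.35 = 2.6857.
Prior odds = 4.5866/2.6857 = 1.7078, so P(C) = 1.7078/(1+1.7078) ≈ 0.63.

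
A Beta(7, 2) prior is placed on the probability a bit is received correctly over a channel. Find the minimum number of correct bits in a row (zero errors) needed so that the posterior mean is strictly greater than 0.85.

k = 5

After k correct bits and 0 errors the posterior is Beta(7+k, 2), with mean (7+k)/(7+2+k).
Set (7+k)/(9+k) > 0.85 and solve: k > (0.85·9 − 7)/(1 − 0.85) = 4.333.
The smallest integer exceeding 4.333 is 5, and checking k=5: (12)/(14) = 0.8571 > 0.85.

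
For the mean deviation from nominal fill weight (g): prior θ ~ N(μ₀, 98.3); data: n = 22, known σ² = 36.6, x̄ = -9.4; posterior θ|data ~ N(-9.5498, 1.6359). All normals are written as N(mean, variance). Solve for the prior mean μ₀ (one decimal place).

μ₀ = -18.4

The posterior mean is a precision-weighted average: μ_n = (τ₀μ₀ + τ_data·x̄)/(τ₀+τ_data), with τ₀=1/σ₀² and τ_data=n/σ².
Here τ₀ = 1/98.3 = 0.010173 and τ_data = 22/36.6 = 0.601093, so τ_n = 0.611266.
Rearranging for μ₀: μ₀ = (μ_n·τ_n − τ_data·x̄)/τ₀ = (-9.5498·0.611266 − 0.601093·-9.4) / 0.010173 = -0.187194/0.010173 ≈ -18.4.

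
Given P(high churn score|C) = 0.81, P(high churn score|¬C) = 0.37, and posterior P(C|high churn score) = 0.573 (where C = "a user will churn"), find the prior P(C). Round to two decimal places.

In odds form, posterior odds = prior odds × likelihood ratio, so prior odds = posterior odds ÷ LR.
Posterior odds = 0.573/(1−0.573) = 1.3419. LR = 0.81/0.37 = 2.1892.
Prior odds = 1.3419/2.1892 = 0.6130, so P(C) = 0.6130/(1+0.6130) ≈ 0.38.

P(C) = 0.38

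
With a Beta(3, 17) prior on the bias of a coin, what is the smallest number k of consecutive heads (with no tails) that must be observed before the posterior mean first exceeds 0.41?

k = 9

After k heads and 0 tails the posterior is Beta(3+k, 17), with mean (3+k)/(3+17+k).
Set (3+k)/(20+k) > 0.41 and solve: k > (0.41·20 − 3)/(1 − 0.41) = 8.814.
The smallest integer exceeding 8.814 is 9.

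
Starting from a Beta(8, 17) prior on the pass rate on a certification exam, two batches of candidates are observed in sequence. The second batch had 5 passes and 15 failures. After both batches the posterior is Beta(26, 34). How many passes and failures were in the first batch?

13 passes and 2 failures

Because Beta–binomial updating is additive in the counts, the combined data contributed (α_post−α_prior, β_post−β_prior) successes and failures.
Total across both batches: 26−8=18 passes, 34−17=17 failures.
Subtract the second batch: 18−5=13 passes and 17−15=2 failures.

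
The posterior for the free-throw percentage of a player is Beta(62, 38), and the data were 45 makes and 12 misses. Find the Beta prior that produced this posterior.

Under Beta–binomial conjugacy the posterior parameters are (a+s, b+f).
So a = 62 − 45 = 17 and b = 38 − 12 = 26.

Beta(17, 26)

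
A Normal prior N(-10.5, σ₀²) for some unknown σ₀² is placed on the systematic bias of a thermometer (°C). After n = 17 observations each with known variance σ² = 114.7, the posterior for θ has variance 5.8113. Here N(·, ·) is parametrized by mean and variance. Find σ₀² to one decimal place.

For the Normal–Normal model with known σ², precisions add: τ_n = τ₀ + n/σ².
So 1/σ₀² = 1/5.8113 − 17/114.7 = 0.172079 − 0.148213 = 0.023866.
Hence σ₀² = 1/0.023866 ≈ 41.9.

σ₀² = 41.9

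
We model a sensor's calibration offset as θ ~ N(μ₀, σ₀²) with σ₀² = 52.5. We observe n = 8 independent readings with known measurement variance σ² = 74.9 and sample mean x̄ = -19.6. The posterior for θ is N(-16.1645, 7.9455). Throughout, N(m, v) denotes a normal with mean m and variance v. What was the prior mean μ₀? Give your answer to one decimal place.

With known observation variance, the Normal–Normal posterior has precision τ_n = τ₀ + n/σ² and mean μ_n = (τ₀μ₀ + (n/σ²)x̄)/τ_n.
Here τ₀ = 1/52.5 = 0.019048 and τ_data = 8/74.9 = 0.106809, so τ_n = 0.125857.
Rearranging for μ₀: μ₀ = (μ_n·τ_n − τ_data·x̄)/τ₀ = (-16.1645·0.125857 − 0.106809·-19.6) / 0.019048 = 0.059041/0.019048 ≈ 3.1.

μ₀ = 3.1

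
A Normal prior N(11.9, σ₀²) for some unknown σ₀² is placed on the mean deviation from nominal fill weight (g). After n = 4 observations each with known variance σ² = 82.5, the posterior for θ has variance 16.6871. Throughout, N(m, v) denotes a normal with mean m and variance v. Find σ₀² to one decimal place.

Posterior precision equals prior precision plus data precision: 1/σ_n² = 1/σ₀² + n/σ².
So 1/σ₀² = 1/16.6871 − 4/82.5 = 0.059927 − 0.048485 = 0.011442.
Hence σ₀² = 1/0.011442 ≈ 87.4.

σ₀² = 87.4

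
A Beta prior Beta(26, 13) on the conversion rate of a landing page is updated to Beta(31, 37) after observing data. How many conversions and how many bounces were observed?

Under Beta–binomial conjugacy the posterior parameters are (α+s, β+f).
So s = 31 − 26 = 5 and f = 37 − 13 = 24.

5 conversions and 24 bounces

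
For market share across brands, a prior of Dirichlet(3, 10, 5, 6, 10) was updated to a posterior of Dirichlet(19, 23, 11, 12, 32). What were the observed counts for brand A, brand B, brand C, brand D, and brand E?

counts (16, 13, 6, 6, 22)

For a Dirichlet(α) prior with multinomial counts c, the posterior is Dirichlet(α + c) componentwise.
Counts are posterior − prior componentwise: 19−3=16, 23−10=13, 11−5=6, 12−6=6, 32−10=22.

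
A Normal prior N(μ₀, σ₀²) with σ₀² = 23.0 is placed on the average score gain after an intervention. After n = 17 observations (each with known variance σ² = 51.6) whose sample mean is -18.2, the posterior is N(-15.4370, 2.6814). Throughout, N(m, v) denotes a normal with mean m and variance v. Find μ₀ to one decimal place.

With known observation variance, the Normal–Normal posterior has precision τ_n = τ₀ + n/σ² and mean μ_n = (τ₀μ₀ + (n/σ²)x̄)/τ_n.
Here τ₀ = 1/23.0 = 0.043478 and τ_data = 17/51.6 = 0.329457, so τ_n = 0.372935.
Rearranging for μ₀: μ₀ = (μ_n·τ_n − τ_data·x̄)/τ₀ = (-15.4370·0.372935 − 0.329457·-18.2) / 0.043478 = 0.239120/0.043478 ≈ 5.5.

μ₀ = 5.5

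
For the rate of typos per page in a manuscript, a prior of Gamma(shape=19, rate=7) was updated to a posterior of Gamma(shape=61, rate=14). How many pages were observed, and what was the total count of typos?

n = 7 pages with total 42 typos

A Gamma(α, β) prior (rate parametrization) on a Poisson rate with n observations summing to S gives posterior Gamma(α+S, β+n).
Matching: Σxᵢ = 61 − 19 = 42 and n = 14 − 7 = 7.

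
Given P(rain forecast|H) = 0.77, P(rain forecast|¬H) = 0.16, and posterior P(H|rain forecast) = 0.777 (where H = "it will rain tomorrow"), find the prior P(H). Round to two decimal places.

In odds form, posterior odds = prior odds × likelihood ratio, so prior odds = posterior odds ÷ LR.
Posterior odds = 0.777/(1−0.777) = 3.4843. LR = 0.77/0.16 = 4.8125.
Prior odds = 3.4843/4.8125 = 0.7240, so P(H) = 0.7240/(1+0.7240) ≈ 0.42.

P(H) = 0.42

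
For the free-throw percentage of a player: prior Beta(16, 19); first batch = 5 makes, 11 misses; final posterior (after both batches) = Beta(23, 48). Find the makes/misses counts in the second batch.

Sequential conjugate updates are equivalent to a single update on the pooled data, so total successes = posterior α − prior α and total failures = posterior β − prior β.
Total across both batches: 23−16=7 makes, 48−19=29 misses.
Subtract the first batch: 7−5=2 makes and 29−11=18 misses.

2 makes and 18 misses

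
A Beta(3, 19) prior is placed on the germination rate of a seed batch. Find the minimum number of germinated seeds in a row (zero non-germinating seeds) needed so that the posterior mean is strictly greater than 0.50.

k = 17

After k germinated seeds and 0 non-germinating seeds the posterior is Beta(3+k, 19), with mean (3+k)/(3+19+k).
Set (3+k)/(22+k) > 0.50 and solve: k > (0.50·22 − 3)/(1 − 0.50) = 16.000.
The smallest integer exceeding 16.000 is 17, and checking k=17: (20)/(39) = 0.5128 > 0.50.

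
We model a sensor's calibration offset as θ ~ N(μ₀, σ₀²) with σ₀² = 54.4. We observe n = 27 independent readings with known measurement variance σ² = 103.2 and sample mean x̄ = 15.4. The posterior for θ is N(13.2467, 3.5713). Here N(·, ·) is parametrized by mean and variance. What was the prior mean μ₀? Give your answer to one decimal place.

The posterior mean is a precision-weighted average: μ_n = (τ₀μ₀ + τ_data·x̄)/(τ₀+τ_data), with τ₀=1/σ₀² and τ_data=n/σ².
Here τ₀ = 1/54.4 = 0.018382 and τ_data = 27/103.2 = 0.261628, so τ_n = 0.280010.
Rearranging for μ₀: μ₀ = (μ_n·τ_n − τ_data·x̄)/τ₀ = (13.2467·0.280010 − 0.261628·15.4) / 0.018382 = -0.319863/0.018382 ≈ -17.4.

μ₀ = -17.4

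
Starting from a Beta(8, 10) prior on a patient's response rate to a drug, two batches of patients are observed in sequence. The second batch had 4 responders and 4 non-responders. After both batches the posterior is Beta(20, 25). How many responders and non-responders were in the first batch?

Sequential conjugate updates are equivalent to a single update on the pooled data, so total successes = posterior α − prior α and total failures = posterior β − prior β.
Total across both batches: 20−8=12 responders, 25−10=15 non-responders.
Subtract the second batch: 12−4=8 responders and 15−4=11 non-responders.

8 responders and 11 non-responders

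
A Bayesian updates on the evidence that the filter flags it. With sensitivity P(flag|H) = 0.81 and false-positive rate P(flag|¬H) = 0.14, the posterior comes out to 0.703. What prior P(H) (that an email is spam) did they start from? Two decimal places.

P(H) = 0.29

Bayes' rule in odds form gives O(H|E) = O(H)·[P(E|H)/P(E|¬H)], hence O(H) = O(H|E)/LR.
Posterior odds = 0.703/(1−0.703) = 2.3670. LR = 0.81/0.14 = 5.7857.
Prior odds = 2.3670/5.7857 = 0.4091, so P(H) = 0.4091/(1+0.4091) ≈ 0.29.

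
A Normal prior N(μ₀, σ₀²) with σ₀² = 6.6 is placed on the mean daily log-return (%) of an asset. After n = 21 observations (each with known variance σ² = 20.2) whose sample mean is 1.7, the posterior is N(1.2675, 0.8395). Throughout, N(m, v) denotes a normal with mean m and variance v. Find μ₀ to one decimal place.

μ₀ = -1.7

The posterior mean is a precision-weighted average: μ_n = (τ₀μ₀ + τ_data·x̄)/(τ₀+τ_data), with τ₀=1/σ₀² and τ_data=n/σ².
Here τ₀ = 1/6.6 = 0.151515 and τ_data = 21/20.2 = 1.039604, so τ_n = 1.191119.
Rearranging for μ₀: μ₀ = (μ_n·τ_n − τ_data·x̄)/τ₀ = (1.2675·1.191119 − 1.039604·1.7) / 0.151515 = -0.257583/0.151515 ≈ -1.7.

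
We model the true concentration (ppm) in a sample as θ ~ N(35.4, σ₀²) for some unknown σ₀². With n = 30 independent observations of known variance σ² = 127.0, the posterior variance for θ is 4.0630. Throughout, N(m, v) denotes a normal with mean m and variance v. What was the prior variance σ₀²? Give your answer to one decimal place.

σ₀² = 101.0

Posterior precision equals prior precision plus data precision: 1/σ_n² = 1/σ₀² + n/σ².
So 1/σ₀² = 1/4.0630 − 30/127.0 = 0.246124 − 0.236220 = 0.009904.
Hence σ₀² = 1/0.009904 ≈ 101.0.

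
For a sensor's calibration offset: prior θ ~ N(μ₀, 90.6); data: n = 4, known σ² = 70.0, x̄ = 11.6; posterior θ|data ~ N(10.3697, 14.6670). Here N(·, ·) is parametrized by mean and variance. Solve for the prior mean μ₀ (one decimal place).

The posterior mean is a precision-weighted average: μ_n = (τ₀μ₀ + τ_data·x̄)/(τ₀+τ_data), with τ₀=1/σ₀² and τ_data=n/σ².
Here τ₀ = 1/90.6 = 0.011038 and τ_data = 4/70.0 = 0.057143, so τ_n = 0.068181.
Rearranging for μ₀: μ₀ = (μ_n·τ_n − τ_data·x̄)/τ₀ = (10.3697·0.068181 − 0.057143·11.6) / 0.011038 = 0.044158/0.011038 ≈ 4.0.

μ₀ = 4.0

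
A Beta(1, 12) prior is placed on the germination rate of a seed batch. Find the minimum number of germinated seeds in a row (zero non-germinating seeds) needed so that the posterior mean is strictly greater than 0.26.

k = 4

After k germinated seeds and 0 non-germinating seeds the posterior is Beta(1+k, 12), with mean (1+k)/(1+12+k).
Set (1+k)/(13+k) > 0.26 and solve: k > (0.26·13 − 1)/(1 − 0.26) = 3.216.
The smallest integer exceeding 3.216 is 4.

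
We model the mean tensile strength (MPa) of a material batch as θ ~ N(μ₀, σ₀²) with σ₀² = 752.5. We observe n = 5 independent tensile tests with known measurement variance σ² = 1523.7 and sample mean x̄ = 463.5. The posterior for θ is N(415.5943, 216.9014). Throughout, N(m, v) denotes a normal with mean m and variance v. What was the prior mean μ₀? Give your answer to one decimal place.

μ₀ = 297.3

The posterior mean is a precision-weighted average: μ_n = (τ₀μ₀ + τ_data·x̄)/(τ₀+τ_data), with τ₀=1/σ₀² and τ_data=n/σ².
Here τ₀ = 1/752.5 = 0.001329 and τ_data = 5/1523.7 = 0.003281, so τ_n = 0.004610.
Rearranging for μ₀: μ₀ = (μ_n·τ_n − τ_data·x̄)/τ₀ = (415.5943·0.004610 − 0.003281·463.5) / 0.001329 = 0.395146/0.001329 ≈ 297.3.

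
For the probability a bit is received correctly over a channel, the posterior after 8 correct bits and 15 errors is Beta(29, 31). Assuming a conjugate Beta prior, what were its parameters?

Beta is conjugate to the binomial likelihood: posterior = Beta(a+s, b+f).
Subtract the data counts: 29−8=21, 31−15=16.

Beta(21, 16)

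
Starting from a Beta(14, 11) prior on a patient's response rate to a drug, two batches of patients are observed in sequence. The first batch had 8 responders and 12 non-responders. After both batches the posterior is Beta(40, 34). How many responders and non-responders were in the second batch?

Because Beta–binomial updating is additive in the counts, the combined data contributed (α_post−α_prior, β_post−β_prior) successes and failures.
Total across both batches: 40−14=26 responders, 34−11=23 non-responders.
Subtract the first batch: 26−8=18 responders and 23−12=11 non-responders.

18 responders and 11 non-responders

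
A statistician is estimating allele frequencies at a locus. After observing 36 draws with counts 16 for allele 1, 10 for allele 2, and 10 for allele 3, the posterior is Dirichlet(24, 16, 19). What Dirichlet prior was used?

Dirichlet(8, 6, 9)

For a Dirichlet(α) prior with multinomial counts c, the posterior is Dirichlet(α + c) componentwise.
Subtract each count from the matching posterior parameter: 24−16=8, 16−10=6, 19−10=9.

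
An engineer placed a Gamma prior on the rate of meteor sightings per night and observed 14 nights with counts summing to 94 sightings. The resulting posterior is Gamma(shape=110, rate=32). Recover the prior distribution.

Gamma(shape=16, rate=18)

Gamma–Poisson conjugacy: posterior shape = α + Σxᵢ, posterior rate = β + n.
So α = 110 − 94 = 16 and β = 32 − 14 = 18.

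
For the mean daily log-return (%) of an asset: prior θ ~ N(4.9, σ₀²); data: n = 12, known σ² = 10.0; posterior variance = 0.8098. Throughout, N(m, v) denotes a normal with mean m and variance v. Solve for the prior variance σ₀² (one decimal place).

Posterior precision equals prior precision plus data precision: 1/σ_n² = 1/σ₀² + n/σ².
So 1/σ₀² = 1/0.8098 − 12/10.0 = 1.234873 − 1.200000 = 0.034873.
Hence σ₀² = 1/0.034873 ≈ 28.7.

σ₀² = 28.7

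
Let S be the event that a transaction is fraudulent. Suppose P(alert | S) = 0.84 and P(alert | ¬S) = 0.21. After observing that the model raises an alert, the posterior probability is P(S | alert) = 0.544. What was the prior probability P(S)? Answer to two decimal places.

P(S) = 0.23

In odds form, posterior odds = prior odds × likelihood ratio, so prior odds = posterior odds ÷ LR.
Posterior odds = 0.544/(1−0.544) = 1.1930. LR = 0.84/0.21 = 4.0000.
Prior odds = 1.1930/4.0000 = 0.2983, so P(S) = 0.2983/(1+0.2983) ≈ 0.23.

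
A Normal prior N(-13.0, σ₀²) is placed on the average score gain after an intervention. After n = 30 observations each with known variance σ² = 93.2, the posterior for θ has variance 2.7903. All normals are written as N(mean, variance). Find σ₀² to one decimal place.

σ₀² = 27.4

For the Normal–Normal model with known σ², precisions add: τ_n = τ₀ + n/σ².
So 1/σ₀² = 1/2.7903 − 30/93.2 = 0.358384 − 0.321888 = 0.036496.
Hence σ₀² = 1/0.036496 ≈ 27.4.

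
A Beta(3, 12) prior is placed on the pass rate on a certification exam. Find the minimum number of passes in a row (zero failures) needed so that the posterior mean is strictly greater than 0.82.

After k passes and 0 failures the posterior is Beta(3+k, 12), with mean (3+k)/(3+12+k).
Set (3+k)/(15+k) > 0.82 and solve: k > (0.82·15 − 3)/(1 − 0.82) = 51.667.
The smallest integer exceeding 51.667 is 52.

k = 52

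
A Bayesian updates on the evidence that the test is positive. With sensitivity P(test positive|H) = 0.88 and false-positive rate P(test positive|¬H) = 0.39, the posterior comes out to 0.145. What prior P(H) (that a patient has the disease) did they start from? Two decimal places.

P(H) = 0.07

In odds form, posterior odds = prior odds × likelihood ratio, so prior odds = posterior odds ÷ LR.
Posterior odds = 0.145/(1−0.145) = 0.1696. LR = 0.88/0.39 = 2.2564.
Prior odds = 0.1696/2.2564 = 0.0752, so P(H) = 0.0752/(1+0.0752) ≈ 0.07.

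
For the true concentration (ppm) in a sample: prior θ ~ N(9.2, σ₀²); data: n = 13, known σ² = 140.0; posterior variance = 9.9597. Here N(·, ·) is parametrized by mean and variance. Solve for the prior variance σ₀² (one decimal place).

σ₀² = 132.5

For the Normal–Normal model with known σ², precisions add: τ_n = τ₀ + n/σ².
So 1/σ₀² = 1/9.9597 − 13/140.0 = 0.100405 − 0.092857 = 0.007548.
Hence σ₀² = 1/0.007548 ≈ 132.5.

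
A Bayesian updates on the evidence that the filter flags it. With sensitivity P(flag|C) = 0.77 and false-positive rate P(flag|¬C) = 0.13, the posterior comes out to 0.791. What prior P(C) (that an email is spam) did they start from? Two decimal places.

Bayes' rule in odds form gives O(C|E) = O(C)·[P(E|C)/P(E|¬C)], hence O(C) = O(C|E)/LR.
Posterior odds = 0.791/(1−0.791) = 3.7847. LR = 0.77/0.13 = 5.9231.
Prior odds = 3.7847/5.9231 = 0.6390, so P(C) = 0.6390/(1+0.6390) ≈ 0.39.

P(C) = 0.39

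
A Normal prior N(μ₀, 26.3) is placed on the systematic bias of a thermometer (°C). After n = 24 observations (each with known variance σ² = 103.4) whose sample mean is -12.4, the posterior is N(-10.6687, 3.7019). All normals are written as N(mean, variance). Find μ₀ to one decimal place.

μ₀ = -0.1

With known observation variance, the Normal–Normal posterior has precision τ_n = τ₀ + n/σ² and mean μ_n = (τ₀μ₀ + (n/σ²)x̄)/τ_n.
Here τ₀ = 1/26.3 = 0.038023 and τ_data = 24/103.4 = 0.232108, so τ_n = 0.270131.
Rearranging for μ₀: μ₀ = (μ_n·τ_n − τ_data·x̄)/τ₀ = (-10.6687·0.270131 − 0.232108·-12.4) / 0.038023 = -0.003807/0.038023 ≈ -0.1.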